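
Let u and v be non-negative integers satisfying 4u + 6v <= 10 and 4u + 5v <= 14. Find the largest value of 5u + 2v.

10

The continuous relaxation peaks at (2.5, 0) with value 12.50; rounding to a feasible lattice point costs some objective.
(u,v)=(2,0): 4·2+6·0=8≤10, 4·2+5·0=8≤14, objective 10.
(u,v)=(1,1): 4·1+6·1=10≤10, 4·1+5·1=9≤14, objective 7.
(u,v)=(1,0): 4·1+6·0=4≤10, 4·1+5·0=4≤14, objective 5.
Maximum is 10 at (u,v)=(2,0).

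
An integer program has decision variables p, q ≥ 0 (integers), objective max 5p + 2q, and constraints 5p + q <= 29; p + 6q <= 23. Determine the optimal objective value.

31

(p,q)=(5,3): 5·5+1·3=28≤29, 1·5+6·3=23≤23, objective 31.
(p,q)=(5,2): 5·5+1·2=27≤29, 1·5+6·2=17≤23, objective 29.
Maximum is 31 at (p,q)=(5,3).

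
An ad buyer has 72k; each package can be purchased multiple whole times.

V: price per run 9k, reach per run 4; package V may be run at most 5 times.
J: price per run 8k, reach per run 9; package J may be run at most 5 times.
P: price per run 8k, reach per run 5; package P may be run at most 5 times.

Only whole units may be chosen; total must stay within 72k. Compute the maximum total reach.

This is a bounded integer knapsack.
J has the best ratio (9/8); taking only J gives at most 5×9 = 45 (stopped by the supply cap of 5).
Mixing does better — 5×J and 4×P: price 72 ≤ 72, reach 5·9 + 4·5 = 65.

65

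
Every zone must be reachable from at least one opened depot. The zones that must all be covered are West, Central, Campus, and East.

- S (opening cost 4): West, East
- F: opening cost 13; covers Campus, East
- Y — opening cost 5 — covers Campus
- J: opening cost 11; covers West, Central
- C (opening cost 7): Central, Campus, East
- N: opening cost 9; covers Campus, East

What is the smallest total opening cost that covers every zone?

Choose S and C: together they cover West, Central, Campus, East — every zone.
Total opening cost: 4 + 7 = 11.
No cover costs less than 11.

11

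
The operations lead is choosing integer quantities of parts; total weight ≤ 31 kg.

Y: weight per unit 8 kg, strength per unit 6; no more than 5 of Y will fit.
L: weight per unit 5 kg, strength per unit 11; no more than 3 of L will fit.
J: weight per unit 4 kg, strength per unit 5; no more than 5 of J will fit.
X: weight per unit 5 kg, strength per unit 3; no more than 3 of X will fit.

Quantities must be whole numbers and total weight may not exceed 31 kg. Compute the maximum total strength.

53

L has the best ratio (11/5); taking only L gives at most 3×11 = 33 (stopped by the supply cap of 3).
Mixing does better — 3×L and 4×J: weight 31 ≤ 31, strength 3·11 + 4·5 = 53.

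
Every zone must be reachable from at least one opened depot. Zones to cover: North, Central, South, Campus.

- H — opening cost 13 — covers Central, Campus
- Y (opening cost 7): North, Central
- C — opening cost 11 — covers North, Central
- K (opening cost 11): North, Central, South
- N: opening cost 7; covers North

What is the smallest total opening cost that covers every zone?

The greedy cost-per-new-zone heuristic would pick Y, K, and H for 31, but a cheaper cover exists.
Choose H and K: together they cover North, Central, South, Campus — every zone.
Total opening cost: 13 + 11 = 24.
No cover costs less than 24.

24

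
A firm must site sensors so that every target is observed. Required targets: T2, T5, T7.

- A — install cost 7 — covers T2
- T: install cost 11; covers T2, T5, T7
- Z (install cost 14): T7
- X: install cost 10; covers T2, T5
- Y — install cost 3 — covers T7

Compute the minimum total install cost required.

The greedy cost-per-new-target heuristic would pick Y and X for 13, but a cheaper cover exists.
T alone covers T2, T5, T7 — every target.
Total install cost: 11.
No cover costs less than 11.

11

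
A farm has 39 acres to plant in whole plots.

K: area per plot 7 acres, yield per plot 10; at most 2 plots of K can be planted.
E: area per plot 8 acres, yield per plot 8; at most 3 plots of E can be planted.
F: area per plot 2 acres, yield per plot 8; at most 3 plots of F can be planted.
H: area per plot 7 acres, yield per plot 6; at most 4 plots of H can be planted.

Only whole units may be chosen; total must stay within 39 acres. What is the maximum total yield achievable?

60

This is a bounded integer knapsack.
2×K, 2×E, and 3×F: area 36 ≤ 39, yield 2·10 + 2·8 + 3·8 = 60.
1×K, 3×E, and 3×F: area 37 ≤ 39, yield 1·10 + 3·8 + 3·8 = 58.
Best is 60.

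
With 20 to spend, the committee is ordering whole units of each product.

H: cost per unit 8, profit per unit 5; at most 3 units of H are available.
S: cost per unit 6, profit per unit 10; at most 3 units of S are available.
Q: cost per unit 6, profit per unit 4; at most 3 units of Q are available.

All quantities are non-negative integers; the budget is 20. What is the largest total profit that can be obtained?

30

S has the best ratio (10/6); taking only S gives at most 3×10 = 30 (stopped by the cost limit).
Optimal: 3×S: cost 18 ≤ 20, profit 3·10 = 30.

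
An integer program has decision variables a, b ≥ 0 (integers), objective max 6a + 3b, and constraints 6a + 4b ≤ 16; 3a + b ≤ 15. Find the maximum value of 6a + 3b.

15

Relaxing integrality, the LP optimum is 16.00 at (a,b) = (2.67, 0), which is not an integer point.
(a,b)=(2,1): 6·2+4·1=16≤16, 3·2+1·1=7≤15, objective 15.
(a,b)=(1,2): 6·1+4·2=14≤16, 3·1+1·2=5≤15, objective 12.
(a,b)=(2,0): 6·2+4·0=12≤16, 3·2+1·0=6≤15, objective 12.
Maximum is 15 at (a,b)=(2,1).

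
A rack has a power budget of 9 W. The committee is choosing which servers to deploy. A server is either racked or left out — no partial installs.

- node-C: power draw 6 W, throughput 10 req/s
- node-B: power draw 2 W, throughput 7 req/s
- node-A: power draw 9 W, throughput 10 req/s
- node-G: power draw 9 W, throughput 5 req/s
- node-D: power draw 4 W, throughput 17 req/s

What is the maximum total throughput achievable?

24

Allowing fractional choices, the relaxed optimum would be about 29.0, but servers are indivisible.
node-D: power draw 4 ≤ 9, throughput 17.
node-B + node-D: power draw 2 + 4 = 6 ≤ 9, throughput 7 + 17 = 24.
Best is node-B and node-D with total throughput 24.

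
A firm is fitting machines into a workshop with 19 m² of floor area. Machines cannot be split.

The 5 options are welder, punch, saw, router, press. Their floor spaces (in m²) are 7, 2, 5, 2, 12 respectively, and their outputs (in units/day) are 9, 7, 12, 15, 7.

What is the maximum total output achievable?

43

This is an integer program with binary decision variables.
Allowing fractional choices, the relaxed optimum would be about 44.8, but machines are indivisible.
punch + saw + router: floor space 2 + 5 + 2 = 9 ≤ 19, output 7 + 12 + 15 = 34.
welder + punch + saw + router: floor space 7 + 2 + 5 + 2 = 16 ≤ 19, output 9 + 7 + 12 + 15 = 43.
welder + saw + router: floor space 7 + 5 + 2 = 14 ≤ 19, output 9 + 12 + 15 = 36.
Best is welder, punch, saw, and router with total output 43.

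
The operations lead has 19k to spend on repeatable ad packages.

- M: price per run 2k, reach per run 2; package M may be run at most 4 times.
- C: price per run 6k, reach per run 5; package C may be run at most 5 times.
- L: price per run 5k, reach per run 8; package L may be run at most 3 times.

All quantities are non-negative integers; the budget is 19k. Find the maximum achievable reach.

L has the best ratio (8/5); taking only L gives at most 3×8 = 24 (stopped by the price limit).
Mixing does better — 2×M and 3×L: price 19 ≤ 19, reach 2·2 + 3·8 = 28.

28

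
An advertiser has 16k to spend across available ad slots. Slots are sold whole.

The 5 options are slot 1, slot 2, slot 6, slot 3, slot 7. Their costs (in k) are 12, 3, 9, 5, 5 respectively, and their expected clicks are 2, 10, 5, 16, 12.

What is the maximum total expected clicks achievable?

Take slot 2, slot 3, and slot 7: cost 3 + 5 + 5 = 13 ≤ 16, expected clicks 10 + 16 + 12 = 38.
No other feasible combination does better.

38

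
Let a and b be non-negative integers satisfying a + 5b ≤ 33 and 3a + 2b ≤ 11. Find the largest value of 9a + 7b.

37

The continuous relaxation peaks at (0, 5.5) with value 38.50; rounding to a feasible lattice point costs some objective.
(a,b)=(1,4): 1·1+5·4=21≤33, 3·1+2·4=11≤11, objective 37.
(a,b)=(0,5): 1·0+5·5=25≤33, 3·0+2·5=10≤11, objective 35.
The best lattice point is (1,4), giving 37.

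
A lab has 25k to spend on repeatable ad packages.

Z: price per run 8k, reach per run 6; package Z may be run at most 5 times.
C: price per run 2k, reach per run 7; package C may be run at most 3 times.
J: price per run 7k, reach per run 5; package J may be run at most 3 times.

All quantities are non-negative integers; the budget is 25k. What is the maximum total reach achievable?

33

1×Z, 3×C, and 1×J: price 21 ≤ 25, reach 1·6 + 3·7 + 1·5 = 32.
2×Z and 3×C: price 22 ≤ 25, reach 2·6 + 3·7 = 33.
Best is 33.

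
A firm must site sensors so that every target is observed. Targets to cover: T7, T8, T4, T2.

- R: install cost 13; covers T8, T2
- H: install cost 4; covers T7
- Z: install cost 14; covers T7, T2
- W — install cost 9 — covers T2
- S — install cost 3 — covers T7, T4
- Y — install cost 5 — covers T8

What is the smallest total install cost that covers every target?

16

Choose R and S: together they cover T7, T8, T4, T2 — every target.
Total install cost: 13 + 3 = 16.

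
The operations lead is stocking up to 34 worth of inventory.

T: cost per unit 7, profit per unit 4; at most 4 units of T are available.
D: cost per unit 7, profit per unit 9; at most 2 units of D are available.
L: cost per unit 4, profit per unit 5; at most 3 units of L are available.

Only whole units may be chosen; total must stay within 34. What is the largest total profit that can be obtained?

Take 1×T, 2×D, and 3×L: cost 33 ≤ 34, profit 1·4 + 2·9 + 3·5 = 37.
D has the best ratio (9/7) and is taken to its limit of 2; remaining capacity is filled optimally with the others.

37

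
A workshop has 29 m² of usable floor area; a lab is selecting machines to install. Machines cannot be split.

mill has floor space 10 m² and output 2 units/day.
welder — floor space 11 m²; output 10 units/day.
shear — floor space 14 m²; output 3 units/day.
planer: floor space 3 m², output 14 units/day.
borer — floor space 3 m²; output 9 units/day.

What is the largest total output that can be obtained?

35

This is an integer program with binary decision variables.
welder + shear + planer: floor space 11 + 14 + 3 = 28 ≤ 29, output 10 + 3 + 14 = 27.
mill + welder + planer + borer: floor space 10 + 11 + 3 + 3 = 27 ≤ 29, output 2 + 10 + 14 + 9 = 35.
welder + planer + borer: floor space 11 + 3 + 3 = 17 ≤ 29, output 10 + 14 + 9 = 33.
Best is mill, welder, planer, and borer with total output 35.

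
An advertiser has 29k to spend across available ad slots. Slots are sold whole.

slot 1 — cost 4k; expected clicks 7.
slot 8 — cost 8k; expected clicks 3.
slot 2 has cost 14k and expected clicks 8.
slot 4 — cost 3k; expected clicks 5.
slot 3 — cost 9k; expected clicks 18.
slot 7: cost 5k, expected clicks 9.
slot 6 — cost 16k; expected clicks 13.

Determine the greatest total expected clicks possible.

Allowing fractional choices, the relaxed optimum would be about 45.5, but ad slots are indivisible.
slot 1 + slot 8 + slot 4 + slot 3 + slot 7: cost 4 + 8 + 3 + 9 + 5 = 29 ≤ 29, expected clicks 7 + 3 + 5 + 18 + 9 = 42.
slot 1 + slot 4 + slot 3 + slot 7: cost 4 + 3 + 9 + 5 = 21 ≤ 29, expected clicks 7 + 5 + 18 + 9 = 39.
Best is slot 1, slot 8, slot 4, slot 3, and slot 7 with total expected clicks 42.

42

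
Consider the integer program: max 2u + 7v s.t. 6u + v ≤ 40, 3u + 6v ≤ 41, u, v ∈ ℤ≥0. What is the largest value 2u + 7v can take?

(u,v)=(1,6): 6·1+1·6=12≤40, 3·1+6·6=39≤41, objective 44.
(u,v)=(0,6): 6·0+1·6=6≤40, 3·0+6·6=36≤41, objective 42.
(u,v)=(2,5): 6·2+1·5=17≤40, 3·2+6·5=36≤41, objective 39.
(u,v)=(1,5): 6·1+1·5=11≤40, 3·1+6·5=33≤41, objective 37.
No feasible integer point exceeds 44.

44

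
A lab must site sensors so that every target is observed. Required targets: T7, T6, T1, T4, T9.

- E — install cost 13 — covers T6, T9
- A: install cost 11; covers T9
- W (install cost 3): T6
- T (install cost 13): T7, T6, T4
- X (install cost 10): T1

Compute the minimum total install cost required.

This is an integer covering problem.
The greedy cost-per-new-target heuristic would pick W, T, X, and A for 37, but a cheaper cover exists.
Choose A, T, and X: together they cover T7, T6, T1, T4, T9 — every target.
Total install cost: 11 + 13 + 10 = 34.
No cover costs less than 34.

34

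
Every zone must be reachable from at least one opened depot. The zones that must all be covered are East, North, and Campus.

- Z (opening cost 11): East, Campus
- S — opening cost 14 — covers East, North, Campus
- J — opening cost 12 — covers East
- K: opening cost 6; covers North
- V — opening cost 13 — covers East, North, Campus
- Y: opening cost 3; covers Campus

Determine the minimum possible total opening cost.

13

V alone covers East, North, Campus — every zone.
Total opening cost: 13.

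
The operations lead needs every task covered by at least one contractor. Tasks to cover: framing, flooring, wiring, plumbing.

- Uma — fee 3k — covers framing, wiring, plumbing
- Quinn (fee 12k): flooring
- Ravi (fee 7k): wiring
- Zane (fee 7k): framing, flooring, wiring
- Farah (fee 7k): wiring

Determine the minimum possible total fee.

10

Choose Uma and Zane: together they cover framing, flooring, wiring, plumbing — every task.
Total fee: 3 + 7 = 10.
No cover costs less than 10.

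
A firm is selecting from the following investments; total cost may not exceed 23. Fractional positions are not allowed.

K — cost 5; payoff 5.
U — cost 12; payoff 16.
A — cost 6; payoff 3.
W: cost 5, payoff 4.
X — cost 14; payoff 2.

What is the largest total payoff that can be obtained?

25

K + U + A: cost 5 + 12 + 6 = 23 ≤ 23, payoff 5 + 16 + 3 = 24.
U + A + W: cost 12 + 6 + 5 = 23 ≤ 23, payoff 16 + 3 + 4 = 23.
K + U + W: cost 5 + 12 + 5 = 22 ≤ 23, payoff 5 + 16 + 4 = 25.
Best is K, U, and W with total payoff 25.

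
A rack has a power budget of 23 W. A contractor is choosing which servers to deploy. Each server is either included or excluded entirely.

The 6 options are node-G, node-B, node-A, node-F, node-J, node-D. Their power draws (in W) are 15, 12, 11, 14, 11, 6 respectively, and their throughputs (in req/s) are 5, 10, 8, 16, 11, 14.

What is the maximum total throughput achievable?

This is an integer program with binary decision variables.
Allowing fractional choices, the relaxed optimum would be about 33.0, but servers are indivisible.
node-J + node-D: power draw 11 + 6 = 17 ≤ 23, throughput 11 + 14 = 25.
node-F + node-D: power draw 14 + 6 = 20 ≤ 23, throughput 16 + 14 = 30.
Best is node-F and node-D with total throughput 30.

30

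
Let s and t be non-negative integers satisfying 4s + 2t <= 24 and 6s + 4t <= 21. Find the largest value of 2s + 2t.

(s,t)=(0,5) is feasible, giving 10.
(s,t)=(0,4) is feasible, giving 8.
The best lattice point is (0,5), giving 10.

10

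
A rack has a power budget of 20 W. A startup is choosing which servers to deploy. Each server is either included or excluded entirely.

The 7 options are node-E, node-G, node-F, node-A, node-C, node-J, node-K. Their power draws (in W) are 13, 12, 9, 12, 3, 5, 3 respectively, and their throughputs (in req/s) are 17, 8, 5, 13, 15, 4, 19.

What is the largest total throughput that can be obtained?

node-A + node-C + node-K: power draw 12 + 3 + 3 = 18 ≤ 20, throughput 13 + 15 + 19 = 47.
node-F + node-C + node-J + node-K: power draw 9 + 3 + 5 + 3 = 20 ≤ 20, throughput 5 + 15 + 4 + 19 = 43.
node-E + node-C + node-K: power draw 13 + 3 + 3 = 19 ≤ 20, throughput 17 + 15 + 19 = 51.
Best is node-E, node-C, and node-K with total throughput 51.

51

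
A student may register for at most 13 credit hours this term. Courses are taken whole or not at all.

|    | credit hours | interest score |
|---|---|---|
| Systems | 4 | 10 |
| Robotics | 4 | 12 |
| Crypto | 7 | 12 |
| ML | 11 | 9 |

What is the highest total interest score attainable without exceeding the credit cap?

24

Systems + Robotics: credit hours 4 + 4 = 8 ≤ 13, interest score 10 + 12 = 22.
Robotics + Crypto: credit hours 4 + 7 = 11 ≤ 13, interest score 12 + 12 = 24.
Best is Robotics and Crypto with total interest score 24.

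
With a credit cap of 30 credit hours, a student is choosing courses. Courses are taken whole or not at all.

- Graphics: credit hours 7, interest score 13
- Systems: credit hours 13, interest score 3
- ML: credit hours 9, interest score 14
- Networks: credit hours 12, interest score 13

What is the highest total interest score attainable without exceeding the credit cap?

40

Take Graphics, ML, and Networks: credit hours 7 + 9 + 12 = 28 ≤ 30, interest score 13 + 14 + 13 = 40.
No other feasible combination does better.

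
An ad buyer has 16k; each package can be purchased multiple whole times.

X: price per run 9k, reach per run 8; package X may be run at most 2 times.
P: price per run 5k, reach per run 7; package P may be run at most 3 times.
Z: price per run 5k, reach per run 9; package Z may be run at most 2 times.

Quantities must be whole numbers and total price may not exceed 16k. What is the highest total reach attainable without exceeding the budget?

Z has the best ratio (9/5); taking only Z gives at most 2×9 = 18 (stopped by the supply cap of 2).
Mixing does better — 1×P and 2×Z: price 15 ≤ 16, reach 1·7 + 2·9 = 25.

25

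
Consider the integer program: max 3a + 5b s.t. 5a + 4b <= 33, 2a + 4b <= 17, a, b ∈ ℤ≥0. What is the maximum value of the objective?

Relaxing integrality, the LP optimum is 23.92 at (a,b) = (5.33, 1.58), which is not an integer point.
(a,b)=(4,2): 5·4+4·2=28≤33, 2·4+4·2=16≤17, objective 22.
(a,b)=(5,1): 5·5+4·1=29≤33, 2·5+4·1=14≤17, objective 20.
(a,b)=(3,2): 5·3+4·2=23≤33, 2·3+4·2=14≤17, objective 19.
(a,b)=(6,0): 5·6+4·0=30≤33, 2·6+4·0=12≤17, objective 18.
Maximum is 22 at (a,b)=(4,2).

22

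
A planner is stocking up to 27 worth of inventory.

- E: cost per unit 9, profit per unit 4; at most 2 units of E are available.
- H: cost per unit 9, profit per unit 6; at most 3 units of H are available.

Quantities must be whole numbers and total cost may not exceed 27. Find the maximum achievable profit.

18

H has the best ratio (6/9); taking only H gives at most 3×6 = 18 (stopped by the cost limit).
Optimal: 3×H: cost 27 ≤ 27, profit 3·6 = 18.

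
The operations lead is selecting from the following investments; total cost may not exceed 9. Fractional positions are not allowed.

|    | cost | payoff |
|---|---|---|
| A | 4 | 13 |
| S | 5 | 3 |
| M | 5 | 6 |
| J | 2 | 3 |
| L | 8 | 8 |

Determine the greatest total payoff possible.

19

Allowing fractional choices, the relaxed optimum would be about 19.6, but investments are indivisible.
A + M: cost 4 + 5 = 9 ≤ 9, payoff 13 + 6 = 19.
A + J: cost 4 + 2 = 6 ≤ 9, payoff 13 + 3 = 16.
Best is A and M with total payoff 19.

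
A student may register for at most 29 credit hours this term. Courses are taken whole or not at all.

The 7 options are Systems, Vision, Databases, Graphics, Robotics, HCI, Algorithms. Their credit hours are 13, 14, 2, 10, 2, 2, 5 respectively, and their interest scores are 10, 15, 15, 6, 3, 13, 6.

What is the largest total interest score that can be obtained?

Vision + Databases + Robotics + HCI + Algorithms: credit hours 14 + 2 + 2 + 2 + 5 = 25 ≤ 29, interest score 15 + 15 + 3 + 13 + 6 = 52.
Vision + Databases + HCI + Algorithms: credit hours 14 + 2 + 2 + 5 = 23 ≤ 29, interest score 15 + 15 + 13 + 6 = 49.
Best is Vision, Databases, Robotics, HCI, and Algorithms with total interest score 52.

52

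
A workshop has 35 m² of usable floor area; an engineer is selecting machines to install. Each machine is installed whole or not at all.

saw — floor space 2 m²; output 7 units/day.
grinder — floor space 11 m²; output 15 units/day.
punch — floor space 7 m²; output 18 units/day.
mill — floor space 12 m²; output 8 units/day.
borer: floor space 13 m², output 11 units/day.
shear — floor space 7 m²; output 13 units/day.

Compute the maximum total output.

Allowing fractional choices, the relaxed optimum would be about 59.8, but machines are indivisible.
saw + grinder + punch + shear: floor space 2 + 11 + 7 + 7 = 27 ≤ 35, output 7 + 15 + 18 + 13 = 53.
saw + punch + borer + shear: floor space 2 + 7 + 13 + 7 = 29 ≤ 35, output 7 + 18 + 11 + 13 = 49.
saw + grinder + punch + borer: floor space 2 + 11 + 7 + 13 = 33 ≤ 35, output 7 + 15 + 18 + 11 = 51.
Best is saw, grinder, punch, and shear with total output 53.

53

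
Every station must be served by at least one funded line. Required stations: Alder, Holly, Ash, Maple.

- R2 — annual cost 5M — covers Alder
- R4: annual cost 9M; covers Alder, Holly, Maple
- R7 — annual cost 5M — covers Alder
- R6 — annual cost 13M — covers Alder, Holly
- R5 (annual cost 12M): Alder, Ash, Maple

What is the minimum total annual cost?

Choose R4 and R5: together they cover Alder, Holly, Ash, Maple — every station.
Total annual cost: 9 + 12 = 21.

21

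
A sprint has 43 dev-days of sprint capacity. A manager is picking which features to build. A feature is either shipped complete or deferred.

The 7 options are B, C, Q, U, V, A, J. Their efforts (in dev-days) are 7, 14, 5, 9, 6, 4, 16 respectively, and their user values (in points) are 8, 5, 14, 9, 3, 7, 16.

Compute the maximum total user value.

54

Allowing fractional choices, the relaxed optimum would be about 55.0, but features are indivisible.
B + Q + U + A + J: effort 7 + 5 + 9 + 4 + 16 = 41 ≤ 43, user value 8 + 14 + 9 + 7 + 16 = 54.
B + Q + U + V + J: effort 7 + 5 + 9 + 6 + 16 = 43 ≤ 43, user value 8 + 14 + 9 + 3 + 16 = 50.
Q + U + V + A + J: effort 5 + 9 + 6 + 4 + 16 = 40 ≤ 43, user value 14 + 9 + 3 + 7 + 16 = 49.
Best is B, Q, U, A, and J with total user value 54.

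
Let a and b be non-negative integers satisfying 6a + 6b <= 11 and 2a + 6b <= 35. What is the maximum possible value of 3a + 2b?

3

(a,b)=(1,0): 6·1+6·0=6≤11, 2·1+6·0=2≤35, objective 3.
(a,b)=(0,1): 6·0+6·1=6≤11, 2·0+6·1=6≤35, objective 2.
Maximum is 3 at (a,b)=(1,0).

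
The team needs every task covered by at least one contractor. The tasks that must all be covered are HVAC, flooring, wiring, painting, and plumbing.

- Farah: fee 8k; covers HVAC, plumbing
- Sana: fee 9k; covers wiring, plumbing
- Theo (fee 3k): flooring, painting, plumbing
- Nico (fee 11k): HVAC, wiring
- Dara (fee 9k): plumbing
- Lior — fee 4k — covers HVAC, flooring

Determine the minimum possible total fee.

Choose Theo and Nico: together they cover HVAC, flooring, wiring, painting, plumbing — every task.
Total fee: 3 + 11 = 14.

14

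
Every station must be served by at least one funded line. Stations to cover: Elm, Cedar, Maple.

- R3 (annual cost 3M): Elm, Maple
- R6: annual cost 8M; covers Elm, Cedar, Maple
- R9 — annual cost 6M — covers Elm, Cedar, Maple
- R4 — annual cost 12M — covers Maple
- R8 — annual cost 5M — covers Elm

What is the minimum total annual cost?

The greedy cost-per-new-station heuristic would pick R3 and R9 for 9, but a cheaper cover exists.
R9 alone covers Elm, Cedar, Maple — every station.
Total annual cost: 6.
No cover costs less than 6.

6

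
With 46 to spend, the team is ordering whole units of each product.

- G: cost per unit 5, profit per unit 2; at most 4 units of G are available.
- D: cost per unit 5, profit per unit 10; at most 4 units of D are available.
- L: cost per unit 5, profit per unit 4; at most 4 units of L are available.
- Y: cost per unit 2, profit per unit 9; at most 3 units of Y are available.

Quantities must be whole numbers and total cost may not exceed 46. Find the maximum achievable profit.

83

1×G, 4×D, 3×L, and 3×Y: cost 46 ≤ 46, profit 1·2 + 4·10 + 3·4 + 3·9 = 81.
4×D, 4×L, and 3×Y: cost 46 ≤ 46, profit 4·10 + 4·4 + 3·9 = 83.
Best is 83.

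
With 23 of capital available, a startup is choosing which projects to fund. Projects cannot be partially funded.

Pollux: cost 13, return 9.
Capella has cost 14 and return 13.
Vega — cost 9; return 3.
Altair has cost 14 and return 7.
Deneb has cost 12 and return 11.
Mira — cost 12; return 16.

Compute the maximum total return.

Treat it as a binary knapsack problem.
Take Vega and Mira: cost 9 + 12 = 21 ≤ 23, return 3 + 16 = 19.
No other feasible combination does better.

19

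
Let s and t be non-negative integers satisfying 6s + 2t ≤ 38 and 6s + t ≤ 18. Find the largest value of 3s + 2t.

(s,t)=(0,18) is feasible, giving 36.
(s,t)=(0,17) is feasible, giving 34.
No feasible integer point exceeds 36.

36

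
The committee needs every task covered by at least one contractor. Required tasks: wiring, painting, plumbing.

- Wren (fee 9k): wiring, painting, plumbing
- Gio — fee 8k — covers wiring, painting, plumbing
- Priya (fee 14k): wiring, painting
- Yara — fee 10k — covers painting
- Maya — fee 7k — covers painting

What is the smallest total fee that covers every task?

8

Gio alone covers wiring, painting, plumbing — every task.
Total fee: 8.
No cover costs less than 8.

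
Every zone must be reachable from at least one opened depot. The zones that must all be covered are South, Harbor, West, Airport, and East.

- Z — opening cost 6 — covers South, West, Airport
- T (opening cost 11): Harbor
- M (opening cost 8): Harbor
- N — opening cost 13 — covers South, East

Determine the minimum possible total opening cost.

Choose Z, M, and N: together they cover South, Harbor, West, Airport, East — every zone.
Total opening cost: 6 + 8 + 13 = 27.

27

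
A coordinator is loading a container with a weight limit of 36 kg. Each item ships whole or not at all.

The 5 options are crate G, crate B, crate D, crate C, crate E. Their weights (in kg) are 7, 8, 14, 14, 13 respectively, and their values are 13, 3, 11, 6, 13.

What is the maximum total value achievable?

Allowing fractional choices, the relaxed optimum would be about 37.9, but items are indivisible.
crate G + crate C + crate E: weight 7 + 14 + 13 = 34 ≤ 36, value 13 + 6 + 13 = 32.
crate G + crate D + crate E: weight 7 + 14 + 13 = 34 ≤ 36, value 13 + 11 + 13 = 37.
Best is crate G, crate D, and crate E with total value 37.

37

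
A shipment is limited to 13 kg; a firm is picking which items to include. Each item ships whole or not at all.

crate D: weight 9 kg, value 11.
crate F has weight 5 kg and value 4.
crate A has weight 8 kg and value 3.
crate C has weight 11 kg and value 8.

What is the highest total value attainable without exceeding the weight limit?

Treat it as a binary knapsack problem.
Take crate D: weight 9 ≤ 13, value 11.
No other feasible combination does better.

11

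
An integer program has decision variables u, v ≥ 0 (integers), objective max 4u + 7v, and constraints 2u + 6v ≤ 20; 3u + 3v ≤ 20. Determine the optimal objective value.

30

The continuous relaxation peaks at (5, 1.67) with value 31.67; rounding to a feasible lattice point costs some objective.
(u,v)=(4,2): 2·4+6·2=20≤20, 3·4+3·2=18≤20, objective 30.
(u,v)=(5,1): 2·5+6·1=16≤20, 3·5+3·1=18≤20, objective 27.
(u,v)=(3,2): 2·3+6·2=18≤20, 3·3+3·2=15≤20, objective 26.
No feasible integer point exceeds 30.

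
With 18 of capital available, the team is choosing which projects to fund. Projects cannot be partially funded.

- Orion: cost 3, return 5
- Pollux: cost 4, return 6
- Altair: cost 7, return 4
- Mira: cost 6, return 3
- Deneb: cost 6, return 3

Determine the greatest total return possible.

15

Allowing fractional choices, the relaxed optimum would be about 17.0, but projects are indivisible.
Orion + Pollux + Deneb: cost 3 + 4 + 6 = 13 ≤ 18, return 5 + 6 + 3 = 14.
Orion + Pollux + Mira: cost 3 + 4 + 6 = 13 ≤ 18, return 5 + 6 + 3 = 14.
Orion + Pollux + Altair: cost 3 + 4 + 7 = 14 ≤ 18, return 5 + 6 + 4 = 15.
Best is Orion, Pollux, and Altair with total return 15.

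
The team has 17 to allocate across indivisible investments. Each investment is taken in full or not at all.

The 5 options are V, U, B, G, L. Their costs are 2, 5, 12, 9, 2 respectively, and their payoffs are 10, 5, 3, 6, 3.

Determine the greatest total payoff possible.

Allowing fractional choices, the relaxed optimum would be about 23.3, but investments are indivisible.
V + U + G: cost 2 + 5 + 9 = 16 ≤ 17, payoff 10 + 5 + 6 = 21.
V + G + L: cost 2 + 9 + 2 = 13 ≤ 17, payoff 10 + 6 + 3 = 19.
Best is V, U, and G with total payoff 21.

21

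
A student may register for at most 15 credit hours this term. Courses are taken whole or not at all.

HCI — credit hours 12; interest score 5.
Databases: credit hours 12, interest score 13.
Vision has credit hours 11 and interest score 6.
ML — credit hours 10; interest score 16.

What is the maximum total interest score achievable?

Allowing fractional choices, the relaxed optimum would be about 21.4, but courses are indivisible.
ML: credit hours 10 ≤ 15, interest score 16.
Vision: credit hours 11 ≤ 15, interest score 6.
Databases: credit hours 12 ≤ 15, interest score 13.
Best is ML with total interest score 16.

16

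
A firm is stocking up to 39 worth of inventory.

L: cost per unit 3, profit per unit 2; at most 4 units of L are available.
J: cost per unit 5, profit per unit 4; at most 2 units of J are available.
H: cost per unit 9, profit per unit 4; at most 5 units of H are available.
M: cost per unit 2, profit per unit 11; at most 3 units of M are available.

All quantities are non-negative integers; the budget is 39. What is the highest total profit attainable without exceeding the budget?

53

This is a bounded integer knapsack.
Take 4×L, 2×J, 1×H, and 3×M: cost 37 ≤ 39, profit 4·2 + 2·4 + 1·4 + 3·11 = 53.
M has the best ratio (11/2) and is taken to its limit of 3; remaining capacity is filled optimally with the others.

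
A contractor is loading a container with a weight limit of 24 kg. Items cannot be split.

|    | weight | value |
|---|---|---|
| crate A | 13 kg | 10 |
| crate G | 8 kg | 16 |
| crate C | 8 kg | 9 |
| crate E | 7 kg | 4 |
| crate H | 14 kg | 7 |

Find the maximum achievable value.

Take crate G, crate C, and crate E: weight 8 + 8 + 7 = 23 ≤ 24, value 16 + 9 + 4 = 29.
No other feasible combination does better.

29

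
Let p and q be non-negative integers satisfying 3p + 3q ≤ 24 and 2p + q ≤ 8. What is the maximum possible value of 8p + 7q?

(p,q)=(0,8): 3·0+3·8=24≤24, 2·0+1·8=8≤8, objective 56.
(p,q)=(0,7): 3·0+3·7=21≤24, 2·0+1·7=7≤8, objective 49.
Maximum is 56 at (p,q)=(0,8).

56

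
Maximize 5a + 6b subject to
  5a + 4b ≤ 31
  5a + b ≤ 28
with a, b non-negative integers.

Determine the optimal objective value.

(a,b)=(0,7): 5·0+4·7=28≤31, 5·0+1·7=7≤28, objective 42.
(a,b)=(1,6): 5·1+4·6=29≤31, 5·1+1·6=11≤28, objective 41.
(a,b)=(0,6): 5·0+4·6=24≤31, 5·0+1·6=6≤28, objective 36.
Maximum is 42 at (a,b)=(0,7).

42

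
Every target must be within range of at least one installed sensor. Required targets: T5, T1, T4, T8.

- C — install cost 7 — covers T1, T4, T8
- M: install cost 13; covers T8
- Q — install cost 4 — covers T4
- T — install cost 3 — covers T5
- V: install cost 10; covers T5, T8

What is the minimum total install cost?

10

Choose C and T: together they cover T5, T1, T4, T8 — every target.
Total install cost: 7 + 3 = 10.
No cover costs less than 10.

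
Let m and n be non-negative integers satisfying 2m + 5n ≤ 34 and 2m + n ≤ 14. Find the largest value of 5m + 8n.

Relaxing integrality, the LP optimum is 62.50 at (m,n) = (4.5, 5), which is not an integer point.
(m,n)=(4,5): 2·4+5·5=33≤34, 2·4+1·5=13≤14, objective 60.
(m,n)=(5,4): 2·5+5·4=30≤34, 2·5+1·4=14≤14, objective 57.
(m,n)=(3,5): 2·3+5·5=31≤34, 2·3+1·5=11≤14, objective 55.
The best lattice point is (4,5), giving 60.

60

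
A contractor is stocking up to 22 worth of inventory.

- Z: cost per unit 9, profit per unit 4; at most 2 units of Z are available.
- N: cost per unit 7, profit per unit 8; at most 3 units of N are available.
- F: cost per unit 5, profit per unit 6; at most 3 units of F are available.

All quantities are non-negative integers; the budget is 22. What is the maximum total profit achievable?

26

F has the best ratio (6/5); taking only F gives at most 3×6 = 18 (stopped by the supply cap of 3).
Mixing does better — 1×N and 3×F: cost 22 ≤ 22, profit 1·8 + 3·6 = 26.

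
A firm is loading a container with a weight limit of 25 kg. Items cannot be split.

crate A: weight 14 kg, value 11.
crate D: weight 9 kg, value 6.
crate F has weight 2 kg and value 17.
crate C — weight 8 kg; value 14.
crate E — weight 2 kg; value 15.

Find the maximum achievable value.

Treat it as a binary knapsack problem.
crate F + crate C + crate E: weight 2 + 8 + 2 = 12 ≤ 25, value 17 + 14 + 15 = 46.
crate D + crate F + crate C + crate E: weight 9 + 2 + 8 + 2 = 21 ≤ 25, value 6 + 17 + 14 + 15 = 52.
Best is crate D, crate F, crate C, and crate E with total value 52.

52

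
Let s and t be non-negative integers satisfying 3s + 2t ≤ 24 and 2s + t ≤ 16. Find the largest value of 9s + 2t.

72

(s,t)=(8,0): 3·8+2·0=24≤24, 2·8+1·0=16≤16, objective 72.
(s,t)=(7,1): 3·7+2·1=23≤24, 2·7+1·1=15≤16, objective 65.
(s,t)=(7,0): 3·7+2·0=21≤24, 2·7+1·0=14≤16, objective 63.
No feasible integer point exceeds 72.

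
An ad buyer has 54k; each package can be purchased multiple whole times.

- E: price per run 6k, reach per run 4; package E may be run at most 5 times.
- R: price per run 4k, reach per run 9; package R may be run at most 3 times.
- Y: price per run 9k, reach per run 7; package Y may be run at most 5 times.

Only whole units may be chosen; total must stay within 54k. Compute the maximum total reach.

59

R has the best ratio (9/4); taking only R gives at most 3×9 = 27 (stopped by the supply cap of 3).
Mixing does better — 1×E, 3×R, and 4×Y: price 54 ≤ 54, reach 1·4 + 3·9 + 4·7 = 59.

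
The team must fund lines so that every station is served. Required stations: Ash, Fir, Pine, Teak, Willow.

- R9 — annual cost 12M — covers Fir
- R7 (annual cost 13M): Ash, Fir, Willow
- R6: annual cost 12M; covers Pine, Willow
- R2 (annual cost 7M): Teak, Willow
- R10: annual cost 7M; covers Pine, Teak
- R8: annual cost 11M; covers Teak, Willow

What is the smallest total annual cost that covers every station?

The greedy cost-per-new-station heuristic would pick R2, R7, and R10 for 27, but a cheaper cover exists.
Choose R7 and R10: together they cover Ash, Fir, Pine, Teak, Willow — every station.
Total annual cost: 13 + 7 = 20.
No cover costs less than 20.

20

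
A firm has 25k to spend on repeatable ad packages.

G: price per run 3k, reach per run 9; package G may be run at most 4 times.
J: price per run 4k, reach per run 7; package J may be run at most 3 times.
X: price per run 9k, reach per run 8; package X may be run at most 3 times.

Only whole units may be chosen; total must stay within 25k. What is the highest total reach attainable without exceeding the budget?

57

4×G and 3×J: price 24 ≤ 25, reach 4·9 + 3·7 = 57.
4×G, 1×J, and 1×X: price 25 ≤ 25, reach 4·9 + 1·7 + 1·8 = 51.
Best is 57.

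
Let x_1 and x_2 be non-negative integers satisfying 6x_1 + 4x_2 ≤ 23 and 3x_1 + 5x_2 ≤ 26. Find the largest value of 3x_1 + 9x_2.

Relaxing integrality, the LP optimum is 46.80 at (x_1,x_2) = (0, 5.2), which is not an integer point.
(x_1,x_2)=(0,5) is feasible, giving 45.
(x_1,x_2)=(1,4) is feasible, giving 39.
Maximum is 45 at (x_1,x_2)=(0,5).

45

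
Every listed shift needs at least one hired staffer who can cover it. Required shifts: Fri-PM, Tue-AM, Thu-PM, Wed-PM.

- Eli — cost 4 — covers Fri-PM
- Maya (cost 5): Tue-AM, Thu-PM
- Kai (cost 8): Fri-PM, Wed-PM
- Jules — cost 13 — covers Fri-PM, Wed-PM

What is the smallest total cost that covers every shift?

Choose Maya and Kai: together they cover Fri-PM, Tue-AM, Thu-PM, Wed-PM — every shift.
Total cost: 5 + 8 = 13.

13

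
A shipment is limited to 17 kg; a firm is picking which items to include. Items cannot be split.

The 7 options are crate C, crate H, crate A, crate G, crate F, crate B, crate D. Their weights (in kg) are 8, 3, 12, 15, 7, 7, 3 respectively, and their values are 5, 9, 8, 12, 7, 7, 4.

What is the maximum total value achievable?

Allowing fractional choices, the relaxed optimum would be about 24.0, but items are indivisible.
crate H + crate F + crate B: weight 3 + 7 + 7 = 17 ≤ 17, value 9 + 7 + 7 = 23.
crate H + crate B + crate D: weight 3 + 7 + 3 = 13 ≤ 17, value 9 + 7 + 4 = 20.
crate H + crate F + crate D: weight 3 + 7 + 3 = 13 ≤ 17, value 9 + 7 + 4 = 20.
Best is crate H, crate F, and crate B with total value 23.

23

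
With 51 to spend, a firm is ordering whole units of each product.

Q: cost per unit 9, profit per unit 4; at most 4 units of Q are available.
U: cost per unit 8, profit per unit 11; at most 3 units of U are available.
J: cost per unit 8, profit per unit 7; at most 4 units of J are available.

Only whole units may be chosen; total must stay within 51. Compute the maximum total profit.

U has the best ratio (11/8); taking only U gives at most 3×11 = 33 (stopped by the supply cap of 3).
Mixing does better — 3×U and 3×J: cost 48 ≤ 51, profit 3·11 + 3·7 = 54.

54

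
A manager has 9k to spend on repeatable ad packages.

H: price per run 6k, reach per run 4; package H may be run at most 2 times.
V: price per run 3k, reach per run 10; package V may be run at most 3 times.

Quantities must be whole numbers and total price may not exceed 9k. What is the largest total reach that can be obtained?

This is a bounded integer knapsack.
Take 3×V: price 9 ≤ 9, reach 3·10 = 30.
V has the best ratio (10/3) and is taken to its limit of 3; remaining capacity is filled optimally with the others.

30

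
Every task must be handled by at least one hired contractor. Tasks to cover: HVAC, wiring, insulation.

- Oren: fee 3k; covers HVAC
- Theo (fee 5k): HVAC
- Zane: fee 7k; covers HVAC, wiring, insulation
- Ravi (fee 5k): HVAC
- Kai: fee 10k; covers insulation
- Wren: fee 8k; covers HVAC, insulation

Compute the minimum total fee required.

This is an integer covering problem.
Zane alone covers HVAC, wiring, insulation — every task.
Total fee: 7.
No cover costs less than 7.

7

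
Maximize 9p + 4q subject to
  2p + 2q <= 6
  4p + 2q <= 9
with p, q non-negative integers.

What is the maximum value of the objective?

(p,q)=(2,0): 2·2+2·0=4≤6, 4·2+2·0=8≤9, objective 18.
(p,q)=(1,1): 2·1+2·1=4≤6, 4·1+2·1=6≤9, objective 13.
(p,q)=(1,0): 2·1+2·0=2≤6, 4·1+2·0=4≤9, objective 9.
The best lattice point is (2,0), giving 18.

18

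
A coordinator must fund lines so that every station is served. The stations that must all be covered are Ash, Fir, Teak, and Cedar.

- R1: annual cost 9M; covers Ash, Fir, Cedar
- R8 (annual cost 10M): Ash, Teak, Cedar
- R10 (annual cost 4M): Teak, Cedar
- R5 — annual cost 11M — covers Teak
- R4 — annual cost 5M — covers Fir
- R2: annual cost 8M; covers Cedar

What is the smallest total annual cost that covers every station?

13

This is a weighted set-cover instance.
Choose R1 and R10: together they cover Ash, Fir, Teak, Cedar — every station.
Total annual cost: 9 + 4 = 13.
No cover costs less than 13.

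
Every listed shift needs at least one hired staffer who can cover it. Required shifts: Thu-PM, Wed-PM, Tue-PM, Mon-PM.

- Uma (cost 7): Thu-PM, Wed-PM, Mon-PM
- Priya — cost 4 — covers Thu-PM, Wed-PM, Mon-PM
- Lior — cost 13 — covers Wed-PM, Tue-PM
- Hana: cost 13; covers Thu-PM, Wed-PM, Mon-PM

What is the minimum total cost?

Choose Priya and Lior: together they cover Thu-PM, Wed-PM, Tue-PM, Mon-PM — every shift.
Total cost: 4 + 13 = 17.
No cover costs less than 17.

17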